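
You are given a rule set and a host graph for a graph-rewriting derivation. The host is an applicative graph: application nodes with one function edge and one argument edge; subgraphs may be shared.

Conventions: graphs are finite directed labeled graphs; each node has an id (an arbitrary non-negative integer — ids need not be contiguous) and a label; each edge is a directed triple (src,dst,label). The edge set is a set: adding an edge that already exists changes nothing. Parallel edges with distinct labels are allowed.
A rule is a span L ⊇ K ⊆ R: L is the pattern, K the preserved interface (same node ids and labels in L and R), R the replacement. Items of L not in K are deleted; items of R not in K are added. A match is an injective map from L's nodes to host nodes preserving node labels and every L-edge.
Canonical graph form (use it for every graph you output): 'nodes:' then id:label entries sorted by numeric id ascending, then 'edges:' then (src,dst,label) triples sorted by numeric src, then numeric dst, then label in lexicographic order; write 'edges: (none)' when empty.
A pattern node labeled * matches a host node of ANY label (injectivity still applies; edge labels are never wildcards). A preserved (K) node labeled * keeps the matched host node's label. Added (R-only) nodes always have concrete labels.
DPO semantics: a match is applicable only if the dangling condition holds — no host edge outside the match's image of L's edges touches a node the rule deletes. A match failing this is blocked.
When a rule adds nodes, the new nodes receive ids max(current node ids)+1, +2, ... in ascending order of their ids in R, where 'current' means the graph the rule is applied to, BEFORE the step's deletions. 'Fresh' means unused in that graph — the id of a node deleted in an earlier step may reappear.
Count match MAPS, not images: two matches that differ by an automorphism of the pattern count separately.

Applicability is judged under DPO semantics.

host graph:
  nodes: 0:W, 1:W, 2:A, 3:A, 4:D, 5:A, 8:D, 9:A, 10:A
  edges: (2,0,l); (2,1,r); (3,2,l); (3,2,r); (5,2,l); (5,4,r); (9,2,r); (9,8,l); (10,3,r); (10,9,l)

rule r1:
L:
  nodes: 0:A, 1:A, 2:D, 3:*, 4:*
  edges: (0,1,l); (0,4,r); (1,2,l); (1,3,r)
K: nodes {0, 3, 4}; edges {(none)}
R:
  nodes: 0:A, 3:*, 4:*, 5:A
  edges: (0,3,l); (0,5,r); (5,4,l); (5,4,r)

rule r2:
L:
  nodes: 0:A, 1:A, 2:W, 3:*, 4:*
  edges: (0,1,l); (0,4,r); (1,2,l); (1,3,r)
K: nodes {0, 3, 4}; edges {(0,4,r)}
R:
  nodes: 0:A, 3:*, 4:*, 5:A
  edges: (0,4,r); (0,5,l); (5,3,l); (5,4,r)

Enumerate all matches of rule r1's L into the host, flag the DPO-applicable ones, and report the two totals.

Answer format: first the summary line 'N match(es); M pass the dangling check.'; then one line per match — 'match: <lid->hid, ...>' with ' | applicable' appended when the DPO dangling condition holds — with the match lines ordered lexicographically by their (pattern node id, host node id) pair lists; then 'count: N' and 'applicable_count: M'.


1 match(es); 1 pass the dangling check.
match: 0->10, 1->9, 2->8, 3->2, 4->3 | applicable
count: 1
applicable_count: 1


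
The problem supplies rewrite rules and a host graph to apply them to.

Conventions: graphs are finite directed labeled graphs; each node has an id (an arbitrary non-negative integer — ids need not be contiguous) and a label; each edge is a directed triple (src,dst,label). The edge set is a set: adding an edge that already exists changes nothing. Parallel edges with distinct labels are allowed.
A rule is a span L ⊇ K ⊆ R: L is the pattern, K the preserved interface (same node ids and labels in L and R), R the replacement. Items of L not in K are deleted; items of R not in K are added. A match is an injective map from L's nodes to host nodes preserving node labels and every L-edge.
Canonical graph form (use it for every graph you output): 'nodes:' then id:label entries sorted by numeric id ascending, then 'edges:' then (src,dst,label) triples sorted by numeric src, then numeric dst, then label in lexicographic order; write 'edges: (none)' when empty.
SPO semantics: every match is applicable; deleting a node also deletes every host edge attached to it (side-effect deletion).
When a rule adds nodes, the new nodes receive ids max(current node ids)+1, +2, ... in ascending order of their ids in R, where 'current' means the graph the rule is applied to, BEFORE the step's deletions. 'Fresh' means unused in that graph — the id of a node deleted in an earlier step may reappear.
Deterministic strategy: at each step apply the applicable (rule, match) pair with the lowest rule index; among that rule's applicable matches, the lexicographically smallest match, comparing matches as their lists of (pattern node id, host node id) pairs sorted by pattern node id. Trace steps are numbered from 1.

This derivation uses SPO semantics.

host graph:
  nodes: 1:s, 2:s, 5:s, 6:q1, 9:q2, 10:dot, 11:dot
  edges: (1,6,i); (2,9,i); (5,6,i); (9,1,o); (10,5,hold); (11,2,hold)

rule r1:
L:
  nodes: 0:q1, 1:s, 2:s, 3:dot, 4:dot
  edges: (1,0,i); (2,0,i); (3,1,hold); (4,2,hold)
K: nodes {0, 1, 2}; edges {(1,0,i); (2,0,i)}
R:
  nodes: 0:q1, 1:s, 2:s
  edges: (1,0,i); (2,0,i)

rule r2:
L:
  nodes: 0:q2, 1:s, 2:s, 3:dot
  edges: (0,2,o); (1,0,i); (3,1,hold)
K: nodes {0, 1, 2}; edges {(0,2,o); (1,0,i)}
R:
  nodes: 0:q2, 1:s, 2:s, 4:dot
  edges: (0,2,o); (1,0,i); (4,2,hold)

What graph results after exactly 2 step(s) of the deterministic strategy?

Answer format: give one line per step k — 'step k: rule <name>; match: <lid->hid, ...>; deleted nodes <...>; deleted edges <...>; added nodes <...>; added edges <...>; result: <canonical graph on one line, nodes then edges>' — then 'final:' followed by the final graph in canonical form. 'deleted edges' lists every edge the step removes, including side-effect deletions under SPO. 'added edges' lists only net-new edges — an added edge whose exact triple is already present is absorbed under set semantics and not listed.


step 1: rule r2; match: 0->9, 1->2, 2->1, 3->11; deleted nodes 11; deleted edges (11,2,hold); added nodes 12; added edges (12,1,hold); result: nodes: 1:s, 2:s, 5:s, 6:q1, 9:q2, 10:dot, 12:dot edges: (1,6,i); (2,9,i); (5,6,i); (9,1,o); (10,5,hold); (12,1,hold)
step 2: rule r1; match: 0->6, 1->1, 2->5, 3->12, 4->10; deleted nodes 10, 12; deleted edges (10,5,hold); (12,1,hold); added nodes (none); added edges (none); result: nodes: 1:s, 2:s, 5:s, 6:q1, 9:q2 edges: (1,6,i); (2,9,i); (5,6,i); (9,1,o)
final:
nodes: 1:s, 2:s, 5:s, 6:q1, 9:q2
edges: (1,6,i); (2,9,i); (5,6,i); (9,1,o)


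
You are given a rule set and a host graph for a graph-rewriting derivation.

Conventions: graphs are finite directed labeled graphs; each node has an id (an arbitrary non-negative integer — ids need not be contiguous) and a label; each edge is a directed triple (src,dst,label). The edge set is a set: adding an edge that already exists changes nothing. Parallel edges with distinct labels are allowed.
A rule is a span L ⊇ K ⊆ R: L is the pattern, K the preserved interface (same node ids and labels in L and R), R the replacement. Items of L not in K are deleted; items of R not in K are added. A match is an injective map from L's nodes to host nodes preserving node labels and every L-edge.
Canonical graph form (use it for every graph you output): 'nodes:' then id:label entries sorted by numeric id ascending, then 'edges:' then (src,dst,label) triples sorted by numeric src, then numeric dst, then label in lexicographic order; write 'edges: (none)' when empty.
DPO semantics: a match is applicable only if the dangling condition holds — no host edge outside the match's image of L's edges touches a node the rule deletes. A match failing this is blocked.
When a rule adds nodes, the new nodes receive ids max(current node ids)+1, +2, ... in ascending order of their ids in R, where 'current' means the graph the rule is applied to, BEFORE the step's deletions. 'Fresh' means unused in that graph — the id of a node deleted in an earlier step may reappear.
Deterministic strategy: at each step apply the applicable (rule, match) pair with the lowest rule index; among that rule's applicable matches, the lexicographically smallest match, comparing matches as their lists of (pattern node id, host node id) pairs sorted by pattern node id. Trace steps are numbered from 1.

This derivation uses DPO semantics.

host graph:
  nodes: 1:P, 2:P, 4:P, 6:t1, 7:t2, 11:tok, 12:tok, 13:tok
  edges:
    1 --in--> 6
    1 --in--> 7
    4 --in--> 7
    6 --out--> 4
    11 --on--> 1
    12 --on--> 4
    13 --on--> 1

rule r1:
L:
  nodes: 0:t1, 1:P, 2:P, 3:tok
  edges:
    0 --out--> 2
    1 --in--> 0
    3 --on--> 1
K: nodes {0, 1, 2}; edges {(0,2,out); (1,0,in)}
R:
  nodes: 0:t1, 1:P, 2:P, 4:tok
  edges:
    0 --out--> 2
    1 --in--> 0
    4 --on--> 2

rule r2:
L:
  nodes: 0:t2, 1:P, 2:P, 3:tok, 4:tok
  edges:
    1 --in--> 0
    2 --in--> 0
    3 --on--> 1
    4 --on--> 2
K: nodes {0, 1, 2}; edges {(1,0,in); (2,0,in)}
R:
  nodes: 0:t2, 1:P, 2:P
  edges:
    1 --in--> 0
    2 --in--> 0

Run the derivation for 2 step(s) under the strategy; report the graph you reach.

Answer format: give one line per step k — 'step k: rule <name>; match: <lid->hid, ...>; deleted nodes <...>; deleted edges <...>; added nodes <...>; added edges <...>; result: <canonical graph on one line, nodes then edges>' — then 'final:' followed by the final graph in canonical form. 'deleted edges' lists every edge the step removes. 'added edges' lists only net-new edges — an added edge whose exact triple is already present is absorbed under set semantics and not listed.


step 1: rule r1; match: 0->6, 1->1, 2->4, 3->11; deleted nodes 11; deleted edges (11,1,on); added nodes 14; added edges (14,4,on); result: nodes: 1:P, 2:P, 4:P, 6:t1, 7:t2, 12:tok, 13:tok, 14:tok edges: (1,6,in); (1,7,in); (4,7,in); (6,4,out); (12,4,on); (13,1,on); (14,4,on)
step 2: rule r1; match: 0->6, 1->1, 2->4, 3->13; deleted nodes 13; deleted edges (13,1,on); added nodes 15; added edges (15,4,on); result: nodes: 1:P, 2:P, 4:P, 6:t1, 7:t2, 12:tok, 14:tok, 15:tok edges: (1,6,in); (1,7,in); (4,7,in); (6,4,out); (12,4,on); (14,4,on); (15,4,on)
final:
nodes: 1:P, 2:P, 4:P, 6:t1, 7:t2, 12:tok, 14:tok, 15:tok
edges: (1,6,in); (1,7,in); (4,7,in); (6,4,out); (12,4,on); (14,4,on); (15,4,on)


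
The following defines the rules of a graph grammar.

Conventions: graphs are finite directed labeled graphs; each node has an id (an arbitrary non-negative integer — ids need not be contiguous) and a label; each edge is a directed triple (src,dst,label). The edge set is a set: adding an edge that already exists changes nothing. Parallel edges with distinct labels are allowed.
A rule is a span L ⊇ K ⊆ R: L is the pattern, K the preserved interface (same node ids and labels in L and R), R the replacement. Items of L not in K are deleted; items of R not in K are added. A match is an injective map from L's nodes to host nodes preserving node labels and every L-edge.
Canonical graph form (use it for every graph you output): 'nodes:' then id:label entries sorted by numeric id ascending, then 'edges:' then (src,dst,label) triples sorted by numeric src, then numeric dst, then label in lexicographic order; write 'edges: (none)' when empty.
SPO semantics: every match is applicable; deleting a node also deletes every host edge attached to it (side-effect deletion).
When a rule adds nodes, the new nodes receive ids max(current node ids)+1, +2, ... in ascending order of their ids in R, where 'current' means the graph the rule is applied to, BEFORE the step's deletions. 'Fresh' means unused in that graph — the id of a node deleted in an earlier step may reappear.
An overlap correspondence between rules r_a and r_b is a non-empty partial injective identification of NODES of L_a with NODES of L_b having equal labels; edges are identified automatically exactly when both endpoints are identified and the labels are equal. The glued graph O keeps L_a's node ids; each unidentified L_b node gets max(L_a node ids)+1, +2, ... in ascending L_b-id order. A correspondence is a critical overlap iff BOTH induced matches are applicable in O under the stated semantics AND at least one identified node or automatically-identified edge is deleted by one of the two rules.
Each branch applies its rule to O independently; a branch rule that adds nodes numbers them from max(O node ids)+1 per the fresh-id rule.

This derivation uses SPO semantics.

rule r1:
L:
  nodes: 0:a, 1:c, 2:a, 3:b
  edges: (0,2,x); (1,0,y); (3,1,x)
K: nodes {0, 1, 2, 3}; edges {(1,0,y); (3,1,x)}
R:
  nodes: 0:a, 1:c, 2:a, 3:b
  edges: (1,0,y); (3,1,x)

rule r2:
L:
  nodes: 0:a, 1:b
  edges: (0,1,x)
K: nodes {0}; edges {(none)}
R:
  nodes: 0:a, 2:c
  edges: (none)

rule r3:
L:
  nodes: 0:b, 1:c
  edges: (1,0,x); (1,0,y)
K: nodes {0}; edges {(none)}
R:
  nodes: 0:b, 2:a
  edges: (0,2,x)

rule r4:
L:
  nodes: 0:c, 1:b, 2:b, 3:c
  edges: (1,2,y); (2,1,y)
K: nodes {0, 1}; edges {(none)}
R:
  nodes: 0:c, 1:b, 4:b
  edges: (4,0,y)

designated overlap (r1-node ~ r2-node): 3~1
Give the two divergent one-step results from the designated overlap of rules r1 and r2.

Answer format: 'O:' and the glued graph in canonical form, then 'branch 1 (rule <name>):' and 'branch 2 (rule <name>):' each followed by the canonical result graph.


O:
nodes: 0:a, 1:c, 2:a, 3:b, 4:a
edges: (0,2,x); (1,0,y); (3,1,x); (4,3,x)
branch 1 (rule r1):
nodes: 0:a, 1:c, 2:a, 3:b, 4:a
edges: (1,0,y); (3,1,x); (4,3,x)
branch 2 (rule r2):
nodes: 0:a, 1:c, 2:a, 4:a, 5:c
edges: (0,2,x); (1,0,y)


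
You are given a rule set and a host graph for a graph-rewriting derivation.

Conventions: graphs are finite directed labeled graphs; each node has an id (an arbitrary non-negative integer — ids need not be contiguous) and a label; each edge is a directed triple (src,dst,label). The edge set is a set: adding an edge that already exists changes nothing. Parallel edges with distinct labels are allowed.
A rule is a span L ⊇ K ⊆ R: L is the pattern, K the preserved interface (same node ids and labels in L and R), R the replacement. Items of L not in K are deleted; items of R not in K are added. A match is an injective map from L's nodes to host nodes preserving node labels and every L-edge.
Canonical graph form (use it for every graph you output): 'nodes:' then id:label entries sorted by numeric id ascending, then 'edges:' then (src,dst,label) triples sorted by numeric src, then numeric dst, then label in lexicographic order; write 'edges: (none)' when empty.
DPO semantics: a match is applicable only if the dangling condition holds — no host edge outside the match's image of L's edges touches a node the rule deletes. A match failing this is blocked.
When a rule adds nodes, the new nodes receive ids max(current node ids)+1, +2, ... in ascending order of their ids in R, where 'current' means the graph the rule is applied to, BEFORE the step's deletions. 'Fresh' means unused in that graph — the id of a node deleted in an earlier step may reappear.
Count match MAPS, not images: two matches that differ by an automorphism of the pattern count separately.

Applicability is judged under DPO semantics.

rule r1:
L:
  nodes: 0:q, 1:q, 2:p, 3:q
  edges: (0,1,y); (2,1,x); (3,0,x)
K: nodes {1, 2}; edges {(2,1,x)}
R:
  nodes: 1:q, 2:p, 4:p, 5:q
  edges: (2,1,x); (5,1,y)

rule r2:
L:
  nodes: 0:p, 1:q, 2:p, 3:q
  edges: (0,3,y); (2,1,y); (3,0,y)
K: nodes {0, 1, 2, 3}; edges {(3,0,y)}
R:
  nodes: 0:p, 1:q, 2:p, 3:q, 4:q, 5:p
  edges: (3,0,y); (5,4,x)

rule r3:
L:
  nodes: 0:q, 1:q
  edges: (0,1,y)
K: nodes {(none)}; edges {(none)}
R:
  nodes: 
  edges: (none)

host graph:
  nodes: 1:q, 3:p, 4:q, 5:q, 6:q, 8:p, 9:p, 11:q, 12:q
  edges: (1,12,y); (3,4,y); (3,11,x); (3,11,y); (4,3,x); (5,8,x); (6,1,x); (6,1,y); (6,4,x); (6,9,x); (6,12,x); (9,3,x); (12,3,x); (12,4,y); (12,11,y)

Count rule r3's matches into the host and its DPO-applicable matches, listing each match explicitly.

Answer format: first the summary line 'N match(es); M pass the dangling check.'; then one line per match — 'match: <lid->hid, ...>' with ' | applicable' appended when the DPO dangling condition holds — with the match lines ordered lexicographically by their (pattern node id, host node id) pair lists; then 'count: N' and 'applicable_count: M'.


4 match(es); 0 pass the dangling check.
match: 0->1, 1->12
match: 0->6, 1->1
match: 0->12, 1->4
match: 0->12, 1->11
count: 4
applicable_count: 0


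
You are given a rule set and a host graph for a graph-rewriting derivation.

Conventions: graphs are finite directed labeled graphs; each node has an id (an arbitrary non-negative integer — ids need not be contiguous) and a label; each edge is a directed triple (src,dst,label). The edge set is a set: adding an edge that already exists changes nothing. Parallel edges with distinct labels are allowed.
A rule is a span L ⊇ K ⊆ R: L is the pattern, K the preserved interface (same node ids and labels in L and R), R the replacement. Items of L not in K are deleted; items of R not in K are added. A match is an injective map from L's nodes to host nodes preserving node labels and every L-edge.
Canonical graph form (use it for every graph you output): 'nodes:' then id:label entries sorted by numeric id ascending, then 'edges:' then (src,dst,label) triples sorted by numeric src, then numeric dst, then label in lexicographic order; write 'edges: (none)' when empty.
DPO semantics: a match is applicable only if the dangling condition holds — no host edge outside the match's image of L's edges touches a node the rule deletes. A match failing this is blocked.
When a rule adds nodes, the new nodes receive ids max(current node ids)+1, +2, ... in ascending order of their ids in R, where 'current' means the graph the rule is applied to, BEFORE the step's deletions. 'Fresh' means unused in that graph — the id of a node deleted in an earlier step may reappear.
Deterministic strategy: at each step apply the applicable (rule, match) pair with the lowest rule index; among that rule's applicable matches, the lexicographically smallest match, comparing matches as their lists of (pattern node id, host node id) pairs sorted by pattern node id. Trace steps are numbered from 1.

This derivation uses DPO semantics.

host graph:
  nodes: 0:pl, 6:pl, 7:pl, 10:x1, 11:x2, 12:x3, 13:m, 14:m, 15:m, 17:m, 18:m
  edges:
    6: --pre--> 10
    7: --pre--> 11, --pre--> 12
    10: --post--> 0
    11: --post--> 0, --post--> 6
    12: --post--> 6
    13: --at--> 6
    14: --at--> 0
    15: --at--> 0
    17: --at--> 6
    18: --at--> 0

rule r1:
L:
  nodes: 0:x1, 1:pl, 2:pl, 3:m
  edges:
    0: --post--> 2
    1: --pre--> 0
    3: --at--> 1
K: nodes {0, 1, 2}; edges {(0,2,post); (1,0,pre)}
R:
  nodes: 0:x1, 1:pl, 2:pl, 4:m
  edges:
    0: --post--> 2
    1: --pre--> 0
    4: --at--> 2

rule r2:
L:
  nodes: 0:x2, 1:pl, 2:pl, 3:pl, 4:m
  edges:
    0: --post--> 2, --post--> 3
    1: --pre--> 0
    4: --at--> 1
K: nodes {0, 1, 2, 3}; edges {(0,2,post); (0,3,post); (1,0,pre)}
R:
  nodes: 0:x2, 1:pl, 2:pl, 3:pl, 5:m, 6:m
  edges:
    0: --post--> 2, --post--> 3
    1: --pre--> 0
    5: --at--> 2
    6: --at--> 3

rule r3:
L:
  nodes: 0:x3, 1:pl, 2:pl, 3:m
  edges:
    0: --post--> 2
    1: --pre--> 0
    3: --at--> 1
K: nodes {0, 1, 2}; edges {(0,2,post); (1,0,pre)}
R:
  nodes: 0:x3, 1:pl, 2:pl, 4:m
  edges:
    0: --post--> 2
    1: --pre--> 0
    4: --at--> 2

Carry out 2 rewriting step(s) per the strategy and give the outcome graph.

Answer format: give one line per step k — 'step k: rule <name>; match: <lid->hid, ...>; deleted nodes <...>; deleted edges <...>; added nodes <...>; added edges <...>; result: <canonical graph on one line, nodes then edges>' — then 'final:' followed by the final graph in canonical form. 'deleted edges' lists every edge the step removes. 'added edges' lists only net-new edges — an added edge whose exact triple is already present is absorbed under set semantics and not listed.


step 1: rule r1; match: 0->10, 1->6, 2->0, 3->13; deleted nodes 13; deleted edges (13,6,at); added nodes 19; added edges (19,0,at); result: nodes: 0:pl, 6:pl, 7:pl, 10:x1, 11:x2, 12:x3, 14:m, 15:m, 17:m, 18:m, 19:m edges: (6,10,pre); (7,11,pre); (7,12,pre); (10,0,post); (11,0,post); (11,6,post); (12,6,post); (14,0,at); (15,0,at); (17,6,at); (18,0,at); (19,0,at)
step 2: rule r1; match: 0->10, 1->6, 2->0, 3->17; deleted nodes 17; deleted edges (17,6,at); added nodes 20; added edges (20,0,at); result: nodes: 0:pl, 6:pl, 7:pl, 10:x1, 11:x2, 12:x3, 14:m, 15:m, 18:m, 19:m, 20:m edges: (6,10,pre); (7,11,pre); (7,12,pre); (10,0,post); (11,0,post); (11,6,post); (12,6,post); (14,0,at); (15,0,at); (18,0,at); (19,0,at); (20,0,at)
final:
nodes: 0:pl, 6:pl, 7:pl, 10:x1, 11:x2, 12:x3, 14:m, 15:m, 18:m, 19:m, 20:m
edges: (6,10,pre); (7,11,pre); (7,12,pre); (10,0,post); (11,0,post); (11,6,post); (12,6,post); (14,0,at); (15,0,at); (18,0,at); (19,0,at); (20,0,at)


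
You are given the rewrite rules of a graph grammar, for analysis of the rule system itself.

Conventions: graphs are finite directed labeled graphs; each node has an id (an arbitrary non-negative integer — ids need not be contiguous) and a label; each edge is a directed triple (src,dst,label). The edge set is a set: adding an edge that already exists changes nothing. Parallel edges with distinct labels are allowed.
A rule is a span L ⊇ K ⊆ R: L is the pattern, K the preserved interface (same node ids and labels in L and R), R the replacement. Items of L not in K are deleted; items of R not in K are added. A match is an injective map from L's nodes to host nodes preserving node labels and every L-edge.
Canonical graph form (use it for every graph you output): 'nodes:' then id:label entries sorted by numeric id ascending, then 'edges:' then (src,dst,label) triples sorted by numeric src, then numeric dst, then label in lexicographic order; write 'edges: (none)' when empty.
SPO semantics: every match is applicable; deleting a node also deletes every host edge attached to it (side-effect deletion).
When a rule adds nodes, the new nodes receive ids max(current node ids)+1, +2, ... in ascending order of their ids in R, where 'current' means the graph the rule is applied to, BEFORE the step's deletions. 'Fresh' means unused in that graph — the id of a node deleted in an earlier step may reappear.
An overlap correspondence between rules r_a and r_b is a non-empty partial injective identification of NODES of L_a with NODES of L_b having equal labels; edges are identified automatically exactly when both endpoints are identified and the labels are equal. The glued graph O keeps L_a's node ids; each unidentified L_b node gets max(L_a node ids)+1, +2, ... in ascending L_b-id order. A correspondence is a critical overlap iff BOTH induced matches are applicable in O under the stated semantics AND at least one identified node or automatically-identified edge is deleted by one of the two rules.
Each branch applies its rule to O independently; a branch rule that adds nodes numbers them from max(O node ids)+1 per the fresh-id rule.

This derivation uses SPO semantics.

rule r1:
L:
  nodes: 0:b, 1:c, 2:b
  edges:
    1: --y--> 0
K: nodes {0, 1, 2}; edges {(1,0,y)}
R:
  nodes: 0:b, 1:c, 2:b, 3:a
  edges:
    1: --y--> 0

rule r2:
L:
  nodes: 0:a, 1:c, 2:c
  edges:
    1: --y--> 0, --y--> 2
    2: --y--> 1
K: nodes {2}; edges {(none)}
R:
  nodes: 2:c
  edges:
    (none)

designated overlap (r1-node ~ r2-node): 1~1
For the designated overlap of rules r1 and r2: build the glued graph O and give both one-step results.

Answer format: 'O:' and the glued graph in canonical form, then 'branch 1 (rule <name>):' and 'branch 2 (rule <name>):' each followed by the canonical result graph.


O:
nodes: 0:b, 1:c, 2:b, 3:a, 4:c
edges: (1,0,y); (1,3,y); (1,4,y); (4,1,y)
branch 1 (rule r1):
nodes: 0:b, 1:c, 2:b, 3:a, 4:c, 5:a
edges: (1,0,y); (1,3,y); (1,4,y); (4,1,y)
branch 2 (rule r2):
nodes: 0:b, 2:b, 4:c
edges: (none)


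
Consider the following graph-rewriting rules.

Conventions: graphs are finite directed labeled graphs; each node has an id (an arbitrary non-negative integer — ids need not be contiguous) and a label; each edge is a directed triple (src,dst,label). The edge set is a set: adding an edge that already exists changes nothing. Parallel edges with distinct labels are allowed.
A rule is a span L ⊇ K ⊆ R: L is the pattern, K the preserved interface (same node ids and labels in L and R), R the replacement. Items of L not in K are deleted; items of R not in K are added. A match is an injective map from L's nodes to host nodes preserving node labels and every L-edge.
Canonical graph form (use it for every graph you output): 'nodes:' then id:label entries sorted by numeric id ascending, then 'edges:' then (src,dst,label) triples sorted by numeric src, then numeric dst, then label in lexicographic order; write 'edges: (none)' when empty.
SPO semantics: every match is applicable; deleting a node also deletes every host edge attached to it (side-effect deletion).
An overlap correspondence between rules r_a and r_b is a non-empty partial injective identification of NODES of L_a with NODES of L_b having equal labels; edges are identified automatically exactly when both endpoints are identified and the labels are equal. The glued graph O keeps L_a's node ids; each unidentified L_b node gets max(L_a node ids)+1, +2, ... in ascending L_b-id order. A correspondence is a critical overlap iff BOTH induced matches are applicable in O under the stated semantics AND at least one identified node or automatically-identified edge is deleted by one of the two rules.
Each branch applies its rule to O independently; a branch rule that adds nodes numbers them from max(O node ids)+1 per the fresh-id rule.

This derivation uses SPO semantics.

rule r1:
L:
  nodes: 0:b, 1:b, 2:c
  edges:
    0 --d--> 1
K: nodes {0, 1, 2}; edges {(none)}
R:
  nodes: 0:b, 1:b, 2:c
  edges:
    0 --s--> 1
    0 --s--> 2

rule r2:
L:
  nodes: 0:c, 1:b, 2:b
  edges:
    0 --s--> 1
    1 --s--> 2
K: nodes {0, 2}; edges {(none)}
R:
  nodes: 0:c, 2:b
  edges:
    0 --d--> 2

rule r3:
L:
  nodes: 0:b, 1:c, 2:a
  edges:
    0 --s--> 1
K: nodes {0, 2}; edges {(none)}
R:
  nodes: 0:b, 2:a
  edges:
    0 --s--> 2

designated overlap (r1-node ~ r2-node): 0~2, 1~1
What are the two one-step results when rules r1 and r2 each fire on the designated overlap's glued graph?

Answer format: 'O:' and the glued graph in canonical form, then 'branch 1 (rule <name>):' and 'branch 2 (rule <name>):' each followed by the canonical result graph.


O:
nodes: 0:b, 1:b, 2:c, 3:c
edges: (0,1,d); (1,0,s); (3,1,s)
branch 1 (rule r1):
nodes: 0:b, 1:b, 2:c, 3:c
edges: (0,1,s); (0,2,s); (1,0,s); (3,1,s)
branch 2 (rule r2):
nodes: 0:b, 2:c, 3:c
edges: (3,0,d)


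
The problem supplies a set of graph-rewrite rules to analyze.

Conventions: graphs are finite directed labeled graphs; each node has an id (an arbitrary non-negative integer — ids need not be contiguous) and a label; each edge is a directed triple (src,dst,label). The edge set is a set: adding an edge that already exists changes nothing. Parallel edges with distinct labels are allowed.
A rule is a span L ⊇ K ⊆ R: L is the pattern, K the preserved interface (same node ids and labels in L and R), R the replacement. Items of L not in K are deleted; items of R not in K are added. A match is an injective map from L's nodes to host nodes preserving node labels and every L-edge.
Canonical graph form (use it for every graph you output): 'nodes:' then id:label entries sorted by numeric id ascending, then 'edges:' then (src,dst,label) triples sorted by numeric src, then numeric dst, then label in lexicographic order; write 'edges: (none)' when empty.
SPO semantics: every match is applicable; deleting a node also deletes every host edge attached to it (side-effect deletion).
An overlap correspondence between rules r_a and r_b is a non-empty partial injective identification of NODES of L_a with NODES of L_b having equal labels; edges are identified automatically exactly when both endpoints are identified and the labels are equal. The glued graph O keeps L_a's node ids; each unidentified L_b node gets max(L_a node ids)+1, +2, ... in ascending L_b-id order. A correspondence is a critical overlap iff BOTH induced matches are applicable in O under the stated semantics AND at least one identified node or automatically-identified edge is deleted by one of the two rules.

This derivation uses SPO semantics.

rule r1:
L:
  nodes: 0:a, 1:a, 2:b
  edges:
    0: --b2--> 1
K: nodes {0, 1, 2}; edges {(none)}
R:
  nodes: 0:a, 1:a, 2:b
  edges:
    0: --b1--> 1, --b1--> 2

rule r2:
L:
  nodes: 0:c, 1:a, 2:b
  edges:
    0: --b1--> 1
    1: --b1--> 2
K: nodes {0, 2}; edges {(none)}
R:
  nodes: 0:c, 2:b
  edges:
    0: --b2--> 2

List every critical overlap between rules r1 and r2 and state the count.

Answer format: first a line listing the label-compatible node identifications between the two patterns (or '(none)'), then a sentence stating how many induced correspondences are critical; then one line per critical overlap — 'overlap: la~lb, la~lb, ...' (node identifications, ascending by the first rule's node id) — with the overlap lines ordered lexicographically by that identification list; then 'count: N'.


label-compatible node identifications between L(r1) and L(r2): 0~1, 1~1, 2~2
4 of the induced correspondences are critical overlaps of r1 and r2.
overlap: 0~1
overlap: 0~1, 2~2
overlap: 1~1
overlap: 1~1, 2~2
count: 4


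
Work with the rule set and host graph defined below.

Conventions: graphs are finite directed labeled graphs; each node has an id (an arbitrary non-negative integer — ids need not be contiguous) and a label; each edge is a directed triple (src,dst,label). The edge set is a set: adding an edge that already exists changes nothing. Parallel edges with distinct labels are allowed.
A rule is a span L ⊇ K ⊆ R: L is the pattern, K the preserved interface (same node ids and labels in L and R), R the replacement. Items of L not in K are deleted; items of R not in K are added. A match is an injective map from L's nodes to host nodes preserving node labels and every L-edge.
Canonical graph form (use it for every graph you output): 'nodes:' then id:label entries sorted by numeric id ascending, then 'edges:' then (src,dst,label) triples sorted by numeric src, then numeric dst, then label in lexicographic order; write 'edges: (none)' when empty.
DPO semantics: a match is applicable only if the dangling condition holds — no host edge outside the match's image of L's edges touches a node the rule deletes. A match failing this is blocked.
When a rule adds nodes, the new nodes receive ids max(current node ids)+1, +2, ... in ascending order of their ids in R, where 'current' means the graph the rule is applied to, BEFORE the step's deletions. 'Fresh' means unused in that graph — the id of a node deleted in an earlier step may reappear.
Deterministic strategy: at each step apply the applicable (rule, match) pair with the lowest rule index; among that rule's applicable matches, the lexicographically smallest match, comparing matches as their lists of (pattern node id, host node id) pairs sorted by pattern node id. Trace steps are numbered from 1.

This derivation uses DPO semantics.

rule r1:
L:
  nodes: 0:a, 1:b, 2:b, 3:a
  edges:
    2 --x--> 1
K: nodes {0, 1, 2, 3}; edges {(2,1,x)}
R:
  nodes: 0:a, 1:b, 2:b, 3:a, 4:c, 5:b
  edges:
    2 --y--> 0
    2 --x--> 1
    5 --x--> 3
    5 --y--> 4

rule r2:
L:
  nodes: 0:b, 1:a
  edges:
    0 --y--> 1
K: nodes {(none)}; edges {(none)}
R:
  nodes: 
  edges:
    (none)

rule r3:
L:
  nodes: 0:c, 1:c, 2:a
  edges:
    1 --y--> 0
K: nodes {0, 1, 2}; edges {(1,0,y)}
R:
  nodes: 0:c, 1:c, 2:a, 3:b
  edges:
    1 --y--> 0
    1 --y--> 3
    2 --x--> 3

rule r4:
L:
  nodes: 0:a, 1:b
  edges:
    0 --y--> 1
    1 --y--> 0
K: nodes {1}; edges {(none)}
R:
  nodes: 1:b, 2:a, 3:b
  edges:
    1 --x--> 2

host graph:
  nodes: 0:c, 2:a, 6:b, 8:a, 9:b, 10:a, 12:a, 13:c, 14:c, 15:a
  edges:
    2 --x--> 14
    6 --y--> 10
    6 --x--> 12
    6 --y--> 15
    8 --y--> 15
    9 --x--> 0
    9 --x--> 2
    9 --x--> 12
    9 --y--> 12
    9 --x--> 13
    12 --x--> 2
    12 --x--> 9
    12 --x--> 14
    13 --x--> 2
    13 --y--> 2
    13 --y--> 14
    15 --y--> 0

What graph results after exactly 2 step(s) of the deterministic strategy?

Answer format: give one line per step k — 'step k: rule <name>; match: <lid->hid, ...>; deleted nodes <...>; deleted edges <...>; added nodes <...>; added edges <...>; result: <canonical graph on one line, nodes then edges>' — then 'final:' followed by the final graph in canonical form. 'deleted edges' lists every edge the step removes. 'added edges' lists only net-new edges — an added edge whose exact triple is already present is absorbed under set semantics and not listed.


step 1: rule r3; match: 0->14, 1->13, 2->2; deleted nodes (none); deleted edges (none); added nodes 16; added edges (2,16,x); (13,16,y); result: nodes: 0:c, 2:a, 6:b, 8:a, 9:b, 10:a, 12:a, 13:c, 14:c, 15:a, 16:b edges: (2,14,x); (2,16,x); (6,10,y); (6,12,x); (6,15,y); (8,15,y); (9,0,x); (9,2,x); (9,12,x); (9,12,y); (9,13,x); (12,2,x); (12,9,x); (12,14,x); (13,2,x); (13,2,y); (13,14,y); (13,16,y); (15,0,y)
step 2: rule r3; match: 0->14, 1->13, 2->2; deleted nodes (none); deleted edges (none); added nodes 17; added edges (2,17,x); (13,17,y); result: nodes: 0:c, 2:a, 6:b, 8:a, 9:b, 10:a, 12:a, 13:c, 14:c, 15:a, 16:b, 17:b edges: (2,14,x); (2,16,x); (2,17,x); (6,10,y); (6,12,x); (6,15,y); (8,15,y); (9,0,x); (9,2,x); (9,12,x); (9,12,y); (9,13,x); (12,2,x); (12,9,x); (12,14,x); (13,2,x); (13,2,y); (13,14,y); (13,16,y); (13,17,y); (15,0,y)
final:
nodes: 0:c, 2:a, 6:b, 8:a, 9:b, 10:a, 12:a, 13:c, 14:c, 15:a, 16:b, 17:b
edges: (2,14,x); (2,16,x); (2,17,x); (6,10,y); (6,12,x); (6,15,y); (8,15,y); (9,0,x); (9,2,x); (9,12,x); (9,12,y); (9,13,x); (12,2,x); (12,9,x); (12,14,x); (13,2,x); (13,2,y); (13,14,y); (13,16,y); (13,17,y); (15,0,y)


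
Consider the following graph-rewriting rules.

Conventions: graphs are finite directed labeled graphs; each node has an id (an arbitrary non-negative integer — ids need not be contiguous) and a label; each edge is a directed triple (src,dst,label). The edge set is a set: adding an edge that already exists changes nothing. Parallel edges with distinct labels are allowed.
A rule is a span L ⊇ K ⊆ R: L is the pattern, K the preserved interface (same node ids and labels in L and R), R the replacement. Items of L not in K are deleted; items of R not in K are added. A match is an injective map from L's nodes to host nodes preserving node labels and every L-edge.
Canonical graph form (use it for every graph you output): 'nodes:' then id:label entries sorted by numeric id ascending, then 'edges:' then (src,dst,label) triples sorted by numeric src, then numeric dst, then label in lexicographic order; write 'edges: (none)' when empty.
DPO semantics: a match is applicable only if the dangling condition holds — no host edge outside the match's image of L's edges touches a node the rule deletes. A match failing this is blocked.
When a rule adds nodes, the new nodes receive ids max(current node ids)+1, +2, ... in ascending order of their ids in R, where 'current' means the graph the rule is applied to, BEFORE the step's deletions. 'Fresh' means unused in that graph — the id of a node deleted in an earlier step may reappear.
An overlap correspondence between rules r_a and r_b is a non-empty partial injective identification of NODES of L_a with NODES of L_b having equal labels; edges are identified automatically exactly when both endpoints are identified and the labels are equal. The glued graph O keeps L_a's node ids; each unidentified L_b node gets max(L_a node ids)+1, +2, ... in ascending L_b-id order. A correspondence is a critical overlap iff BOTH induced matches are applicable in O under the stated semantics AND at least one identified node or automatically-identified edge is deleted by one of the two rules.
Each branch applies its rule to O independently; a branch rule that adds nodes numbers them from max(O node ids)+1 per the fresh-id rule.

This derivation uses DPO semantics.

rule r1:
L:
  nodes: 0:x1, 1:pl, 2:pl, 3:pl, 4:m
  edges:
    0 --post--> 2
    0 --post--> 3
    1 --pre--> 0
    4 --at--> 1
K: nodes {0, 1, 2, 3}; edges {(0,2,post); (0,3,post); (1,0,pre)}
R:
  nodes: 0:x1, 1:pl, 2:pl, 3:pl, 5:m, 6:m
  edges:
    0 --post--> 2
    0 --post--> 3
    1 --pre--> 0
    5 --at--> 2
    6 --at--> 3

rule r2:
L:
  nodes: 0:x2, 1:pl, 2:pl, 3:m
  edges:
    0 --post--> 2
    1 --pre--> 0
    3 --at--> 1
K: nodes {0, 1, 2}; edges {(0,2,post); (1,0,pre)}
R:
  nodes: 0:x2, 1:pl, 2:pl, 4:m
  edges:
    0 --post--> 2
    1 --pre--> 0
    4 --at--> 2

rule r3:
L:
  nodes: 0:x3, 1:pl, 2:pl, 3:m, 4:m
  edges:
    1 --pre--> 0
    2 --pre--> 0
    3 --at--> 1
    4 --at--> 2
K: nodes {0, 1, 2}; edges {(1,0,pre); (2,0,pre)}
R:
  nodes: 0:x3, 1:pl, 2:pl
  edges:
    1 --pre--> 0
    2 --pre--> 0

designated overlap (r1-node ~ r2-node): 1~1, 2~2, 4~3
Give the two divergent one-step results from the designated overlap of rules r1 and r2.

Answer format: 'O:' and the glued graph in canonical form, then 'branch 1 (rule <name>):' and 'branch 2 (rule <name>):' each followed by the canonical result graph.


O:
nodes: 0:x1, 1:pl, 2:pl, 3:pl, 4:m, 5:x2
edges: (0,2,post); (0,3,post); (1,0,pre); (1,5,pre); (4,1,at); (5,2,post)
branch 1 (rule r1):
nodes: 0:x1, 1:pl, 2:pl, 3:pl, 5:x2, 6:m, 7:m
edges: (0,2,post); (0,3,post); (1,0,pre); (1,5,pre); (5,2,post); (6,2,at); (7,3,at)
branch 2 (rule r2):
nodes: 0:x1, 1:pl, 2:pl, 3:pl, 5:x2, 6:m
edges: (0,2,post); (0,3,post); (1,0,pre); (1,5,pre); (5,2,post); (6,2,at)


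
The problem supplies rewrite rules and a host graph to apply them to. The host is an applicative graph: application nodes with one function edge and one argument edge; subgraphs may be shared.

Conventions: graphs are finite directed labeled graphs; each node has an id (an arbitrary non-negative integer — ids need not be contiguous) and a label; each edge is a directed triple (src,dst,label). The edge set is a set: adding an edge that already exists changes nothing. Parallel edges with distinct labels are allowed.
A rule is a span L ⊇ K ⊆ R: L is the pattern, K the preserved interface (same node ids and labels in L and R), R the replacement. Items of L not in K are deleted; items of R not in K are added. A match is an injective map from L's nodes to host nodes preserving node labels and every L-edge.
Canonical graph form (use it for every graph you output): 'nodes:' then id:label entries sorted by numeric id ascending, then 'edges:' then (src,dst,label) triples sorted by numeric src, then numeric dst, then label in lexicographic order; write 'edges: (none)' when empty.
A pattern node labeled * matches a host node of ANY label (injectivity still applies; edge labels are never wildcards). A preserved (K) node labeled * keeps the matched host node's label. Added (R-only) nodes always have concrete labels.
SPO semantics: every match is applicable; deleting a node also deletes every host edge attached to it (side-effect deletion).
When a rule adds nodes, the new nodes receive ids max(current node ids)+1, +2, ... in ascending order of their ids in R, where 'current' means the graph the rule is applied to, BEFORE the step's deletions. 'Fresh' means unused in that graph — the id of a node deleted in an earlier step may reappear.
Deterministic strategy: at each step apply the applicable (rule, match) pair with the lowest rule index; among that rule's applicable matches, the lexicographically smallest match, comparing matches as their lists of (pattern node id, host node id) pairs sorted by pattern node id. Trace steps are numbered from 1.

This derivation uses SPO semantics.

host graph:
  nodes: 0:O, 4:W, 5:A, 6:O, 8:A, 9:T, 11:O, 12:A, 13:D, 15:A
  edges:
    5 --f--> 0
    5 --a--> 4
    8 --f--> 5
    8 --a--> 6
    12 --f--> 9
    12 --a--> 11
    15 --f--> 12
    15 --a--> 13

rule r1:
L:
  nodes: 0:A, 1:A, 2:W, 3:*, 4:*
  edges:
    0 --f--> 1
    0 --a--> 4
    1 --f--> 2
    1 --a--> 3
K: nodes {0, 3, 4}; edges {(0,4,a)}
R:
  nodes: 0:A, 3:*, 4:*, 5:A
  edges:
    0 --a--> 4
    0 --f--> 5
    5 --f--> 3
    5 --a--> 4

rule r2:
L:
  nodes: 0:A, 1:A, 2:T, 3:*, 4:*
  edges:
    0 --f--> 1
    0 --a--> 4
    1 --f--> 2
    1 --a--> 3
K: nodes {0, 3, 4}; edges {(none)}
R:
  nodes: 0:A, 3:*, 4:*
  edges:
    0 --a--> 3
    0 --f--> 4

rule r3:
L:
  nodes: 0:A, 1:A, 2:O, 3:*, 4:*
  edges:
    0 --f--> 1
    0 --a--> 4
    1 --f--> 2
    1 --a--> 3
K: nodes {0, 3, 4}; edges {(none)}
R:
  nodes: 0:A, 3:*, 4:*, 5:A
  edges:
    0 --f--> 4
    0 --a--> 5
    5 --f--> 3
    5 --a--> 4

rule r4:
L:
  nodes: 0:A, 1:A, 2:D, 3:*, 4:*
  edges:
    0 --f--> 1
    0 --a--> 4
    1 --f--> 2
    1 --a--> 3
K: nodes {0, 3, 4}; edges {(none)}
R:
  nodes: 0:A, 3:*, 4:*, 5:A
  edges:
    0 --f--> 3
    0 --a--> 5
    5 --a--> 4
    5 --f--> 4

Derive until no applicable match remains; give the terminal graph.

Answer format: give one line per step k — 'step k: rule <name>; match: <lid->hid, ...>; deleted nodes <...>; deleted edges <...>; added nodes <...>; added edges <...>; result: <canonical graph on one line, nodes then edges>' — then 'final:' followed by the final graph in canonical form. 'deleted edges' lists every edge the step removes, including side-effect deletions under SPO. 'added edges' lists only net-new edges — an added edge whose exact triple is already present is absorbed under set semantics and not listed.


step 1: rule r2; match: 0->15, 1->12, 2->9, 3->11, 4->13; deleted nodes 9, 12; deleted edges (12,9,f); (12,11,a); (15,12,f); (15,13,a); added nodes (none); added edges (15,11,a); (15,13,f); result: nodes: 0:O, 4:W, 5:A, 6:O, 8:A, 11:O, 13:D, 15:A edges: (5,0,f); (5,4,a); (8,5,f); (8,6,a); (15,11,a); (15,13,f)
step 2: rule r3; match: 0->8, 1->5, 2->0, 3->4, 4->6; deleted nodes 0, 5; deleted edges (5,0,f); (5,4,a); (8,5,f); (8,6,a); added nodes 16; added edges (8,6,f); (8,16,a); (16,4,f); (16,6,a); result: nodes: 4:W, 6:O, 8:A, 11:O, 13:D, 15:A, 16:A edges: (8,6,f); (8,16,a); (15,11,a); (15,13,f); (16,4,f); (16,6,a)
final:
nodes: 4:W, 6:O, 8:A, 11:O, 13:D, 15:A, 16:A
edges: (8,6,f); (8,16,a); (15,11,a); (15,13,f); (16,4,f); (16,6,a)
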